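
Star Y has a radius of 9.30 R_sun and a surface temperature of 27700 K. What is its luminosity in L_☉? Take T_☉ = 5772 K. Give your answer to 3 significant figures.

L/L_☉ = (R/R_☉)² (T/T_☉)⁴ = (9.30)² × (27700/5772)⁴
       = 86.49 × (4.799)⁴ = 86.49 × 530.4 = 4.588×10^4.

4.59×10^4 L_☉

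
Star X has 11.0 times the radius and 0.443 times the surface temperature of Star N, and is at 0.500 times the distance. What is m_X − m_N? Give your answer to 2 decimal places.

L_X/L_N = (11.0)²(0.443)⁴ = 4.660.
F_X/F_N = (L_X/L_N)/(d_X/d_N)² = 4.660/0.2500 = 18.64.
m_X − m_N = −2.5 log₁₀(18.64) = -3.18.

-3.18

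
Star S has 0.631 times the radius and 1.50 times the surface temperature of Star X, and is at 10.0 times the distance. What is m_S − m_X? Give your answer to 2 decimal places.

L_S/L_X = (0.631)²(1.50)⁴ = 2.016.
F_S/F_X = (L_S/L_X)/(d_S/d_X)² = 2.016/100.0 = 0.02016.
m_S − m_X = −2.5 log₁₀(0.02016) = 4.24.

4.24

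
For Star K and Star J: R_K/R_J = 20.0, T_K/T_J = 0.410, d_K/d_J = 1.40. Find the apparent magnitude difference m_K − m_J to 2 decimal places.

L_K/L_J = (20.0)²(0.410)⁴ = 11.30.
F_K/F_J = (L_K/L_J)/(d_K/d_J)² = 11.30/1.960 = 5.767.
m_K − m_J = −2.5 log₁₀(5.767) = -1.90.

-1.90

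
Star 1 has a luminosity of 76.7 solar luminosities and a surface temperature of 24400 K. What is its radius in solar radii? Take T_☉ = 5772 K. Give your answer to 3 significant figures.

R/R_☉ = √(L/L_☉) / (T/T_☉)² = √(76.7) / (4.227)²
       = 8.758 / 17.87 = 0.4901.

0.490 solar radii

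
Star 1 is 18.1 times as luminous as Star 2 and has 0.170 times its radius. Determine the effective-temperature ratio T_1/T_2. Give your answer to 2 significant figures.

5.0

L ∝ R²T⁴ gives T ∝ (L/R²)^(1/4), so
T_1/T_2 = (18.1 / 0.170²)^(1/4) = (626.3)^(1/4) = 5.003.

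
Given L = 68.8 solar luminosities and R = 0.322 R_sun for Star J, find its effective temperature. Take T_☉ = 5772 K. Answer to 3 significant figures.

T/T_☉ = (L/L_☉)^(1/4) / (R/R_☉)^(1/2)
T = 5772 × (68.8)^(1/4) / √(0.322) = 5772 × 2.880 / 0.5675 = 2.930×10^4 K.

2.93×10^4 K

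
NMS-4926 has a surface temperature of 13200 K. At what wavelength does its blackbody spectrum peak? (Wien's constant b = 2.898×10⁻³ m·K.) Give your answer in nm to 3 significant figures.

220 nm

λ_max = b/T = 2.898×10⁻³ / 13200 = 2.20×10^-7 m = 219.5 nm.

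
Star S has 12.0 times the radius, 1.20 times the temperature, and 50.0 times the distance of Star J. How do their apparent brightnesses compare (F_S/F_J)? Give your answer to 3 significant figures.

L_S/L_J = (R_S/R_J)²(T_S/T_J)⁴ = (12.0)² × (1.20)⁴ = 298.6.
F_S/F_J = (L_S/L_J)/(d_S/d_J)² = 298.6 / (50.0)² = 0.1194.

0.119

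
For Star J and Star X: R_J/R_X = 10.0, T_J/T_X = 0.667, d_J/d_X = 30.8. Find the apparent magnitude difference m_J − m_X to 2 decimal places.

L_J/L_X = (10.0)²(0.667)⁴ = 19.79.
F_J/F_X = (L_J/L_X)/(d_J/d_X)² = 19.79/948.6 = 0.02086.
m_J − m_X = −2.5 log₁₀(0.02086) = 4.20.

4.20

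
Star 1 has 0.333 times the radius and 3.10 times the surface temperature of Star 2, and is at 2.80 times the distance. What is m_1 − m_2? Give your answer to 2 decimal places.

L_1/L_2 = (0.333)²(3.10)⁴ = 10.24.
F_1/F_2 = (L_1/L_2)/(d_1/d_2)² = 10.24/7.840 = 1.306.
m_1 − m_2 = −2.5 log₁₀(1.306) = -0.29.

-0.29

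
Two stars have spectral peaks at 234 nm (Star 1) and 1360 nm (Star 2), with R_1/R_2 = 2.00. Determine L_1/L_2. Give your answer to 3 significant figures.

4.56×10^3

Wien's law gives T ∝ 1/λ_max, so T_1/T_2 = λ_2/λ_1 = 1360/234 = 5.812.
Then L ∝ R²T⁴ gives L_1/L_2 = (2.00)² × (5.812)⁴ = 4.000 × 1141 = 4564.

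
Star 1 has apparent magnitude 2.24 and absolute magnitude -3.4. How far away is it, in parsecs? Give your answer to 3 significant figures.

m − M = 5 log₁₀(d/10 pc)
2.24 − (-3.4) = 5.64 = 5 log₁₀(d/10)
d = 10 × 10^(5.64/5) = 10 × 10^1.128 = 134.3 pc.

134 pc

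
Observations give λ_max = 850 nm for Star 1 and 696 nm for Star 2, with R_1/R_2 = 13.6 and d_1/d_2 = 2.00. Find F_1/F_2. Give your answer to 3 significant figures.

20.8

Wien's law: T_1/T_2 = λ_2/λ_1 = 696/850 = 0.8188.
L_1/L_2 = (R_1/R_2)²(T_1/T_2)⁴ = (13.6)²(0.8188)⁴ = 83.15.
F_1/F_2 = (L_1/L_2)/(d_1/d_2)² = 83.15/(2.00)² = 20.79.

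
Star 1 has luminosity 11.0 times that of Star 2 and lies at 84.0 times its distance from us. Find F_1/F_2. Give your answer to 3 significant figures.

0.00156

F = L/(4πd²), so F_1/F_2 = (L_1/L_2) / (d_1/d_2)²
= 11.0 / (84.0)² = 11.0 / 7056 = 0.001559.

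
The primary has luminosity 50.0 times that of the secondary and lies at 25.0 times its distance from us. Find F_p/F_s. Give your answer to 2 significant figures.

0.080

F = L/(4πd²), so F_p/F_s = (L_p/L_s) / (d_p/d_s)²
= 50.0 / (25.0)² = 50.0 / 625.0 = 0.08000.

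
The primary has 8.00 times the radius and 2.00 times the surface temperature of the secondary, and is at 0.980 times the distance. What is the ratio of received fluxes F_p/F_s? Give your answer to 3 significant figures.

1.07×10^3

L_p/L_s = (R_p/R_s)²(T_p/T_s)⁴ = (8.00)² × (2.00)⁴ = 1024.
F_p/F_s = (L_p/L_s)/(d_p/d_s)² = 1024 / (0.980)² = 1066.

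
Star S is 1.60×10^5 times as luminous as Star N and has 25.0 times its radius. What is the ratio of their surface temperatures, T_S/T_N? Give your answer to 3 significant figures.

L ∝ R²T⁴ gives T ∝ (L/R²)^(1/4), so
T_S/T_N = (1.60×10^5 / 25.0²)^(1/4) = (256.0)^(1/4) = 4.000.

4.00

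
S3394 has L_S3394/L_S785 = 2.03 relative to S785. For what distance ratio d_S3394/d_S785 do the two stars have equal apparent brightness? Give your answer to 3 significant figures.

1.42

Equal flux requires L_S3394/d_S3394² = L_S785/d_S785², so d_S3394/d_S785 = √(L_S3394/L_S785)
= √(2.03) = 1.425.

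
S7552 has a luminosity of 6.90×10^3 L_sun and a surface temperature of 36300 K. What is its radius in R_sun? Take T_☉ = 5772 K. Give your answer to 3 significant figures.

2.10 R_sun

R/R_☉ = √(L/L_☉) / (T/T_☉)² = √(6.90×10^3) / (6.289)²
       = 83.07 / 39.55 = 2.100.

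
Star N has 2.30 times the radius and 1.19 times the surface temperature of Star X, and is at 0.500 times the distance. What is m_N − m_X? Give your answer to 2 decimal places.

-4.07

L_N/L_X = (2.30)²(1.19)⁴ = 10.61.
F_N/F_X = (L_N/L_X)/(d_N/d_X)² = 10.61/0.2500 = 42.43.
m_N − m_X = −2.5 log₁₀(42.43) = -4.07.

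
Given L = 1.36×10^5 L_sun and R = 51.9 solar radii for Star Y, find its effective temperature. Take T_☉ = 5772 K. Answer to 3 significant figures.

T/T_☉ = (L/L_☉)^(1/4) / (R/R_☉)^(1/2)
T = 5772 × (1.36×10^5)^(1/4) / √(51.9) = 5772 × 19.20 / 7.204 = 1.539×10^4 K.

1.54×10^4 K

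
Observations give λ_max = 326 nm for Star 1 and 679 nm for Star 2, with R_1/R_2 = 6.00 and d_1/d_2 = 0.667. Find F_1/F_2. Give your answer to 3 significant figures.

1.52×10^3

Wien's law: T_1/T_2 = λ_2/λ_1 = 679/326 = 2.083.
L_1/L_2 = (R_1/R_2)²(T_1/T_2)⁴ = (6.00)²(2.083)⁴ = 677.5.
F_1/F_2 = (L_1/L_2)/(d_1/d_2)² = 677.5/(0.667)² = 1523.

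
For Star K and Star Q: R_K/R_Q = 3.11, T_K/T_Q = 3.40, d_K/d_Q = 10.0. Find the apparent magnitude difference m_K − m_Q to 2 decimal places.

-2.78

L_K/L_Q = (3.11)²(3.40)⁴ = 1293.
F_K/F_Q = (L_K/L_Q)/(d_K/d_Q)² = 1293/100.0 = 12.93.
m_K − m_Q = −2.5 log₁₀(12.93) = -2.78.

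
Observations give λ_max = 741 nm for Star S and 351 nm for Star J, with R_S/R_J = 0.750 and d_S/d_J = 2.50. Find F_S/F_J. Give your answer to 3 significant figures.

0.00453

Wien's law: T_S/T_J = λ_J/λ_S = 351/741 = 0.4737.
L_S/L_J = (R_S/R_J)²(T_S/T_J)⁴ = (0.750)²(0.4737)⁴ = 0.02832.
F_S/F_J = (L_S/L_J)/(d_S/d_J)² = 0.02832/(2.50)² = 0.004531.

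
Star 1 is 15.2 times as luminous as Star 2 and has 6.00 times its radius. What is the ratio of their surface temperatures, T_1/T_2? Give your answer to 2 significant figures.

0.81

L ∝ R²T⁴ gives T ∝ (L/R²)^(1/4), so
T_1/T_2 = (15.2 / 6.00²)^(1/4) = (0.4222)^(1/4) = 0.8061.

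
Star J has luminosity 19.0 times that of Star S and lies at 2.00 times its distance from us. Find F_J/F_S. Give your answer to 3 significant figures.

4.75

F = L/(4πd²), so F_J/F_S = (L_J/L_S) / (d_J/d_S)²
= 19.0 / (2.00)² = 19.0 / 4.000 = 4.750.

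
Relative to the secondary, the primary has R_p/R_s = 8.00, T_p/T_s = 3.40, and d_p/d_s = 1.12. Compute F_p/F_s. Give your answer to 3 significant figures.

6.82×10^3

L_p/L_s = (R_p/R_s)²(T_p/T_s)⁴ = (8.00)² × (3.40)⁴ = 8553.
F_p/F_s = (L_p/L_s)/(d_p/d_s)² = 8553 / (1.12)² = 6818.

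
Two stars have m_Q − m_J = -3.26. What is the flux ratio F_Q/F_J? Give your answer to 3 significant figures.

20.1

F_Q/F_J = 10^(−(m_Q − m_J)/2.5) = 10^(3.26/2.5) = 10^1.304 = 20.14.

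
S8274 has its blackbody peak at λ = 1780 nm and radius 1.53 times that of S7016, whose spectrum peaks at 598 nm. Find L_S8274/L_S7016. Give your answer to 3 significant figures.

Wien's law gives T ∝ 1/λ_max, so T_S8274/T_S7016 = λ_S7016/λ_S8274 = 598/1780 = 0.3360.
Then L ∝ R²T⁴ gives L_S8274/L_S7016 = (1.53)² × (0.3360)⁴ = 2.341 × 0.01274 = 0.02982.

0.0298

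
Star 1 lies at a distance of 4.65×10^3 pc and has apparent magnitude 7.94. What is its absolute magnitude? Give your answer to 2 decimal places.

M = m − 5 log₁₀(d/10 pc) = 7.94 − 5 log₁₀(4.65×10^3/10)
  = 7.94 − 5 × 2.667 = 7.94 − 13.34 = -5.40.

-5.40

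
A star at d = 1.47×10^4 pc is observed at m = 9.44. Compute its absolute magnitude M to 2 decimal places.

M = m − 5 log₁₀(d/10 pc) = 9.44 − 5 log₁₀(1.47×10^4/10)
  = 9.44 − 5 × 3.167 = 9.44 − 15.84 = -6.40.

-6.40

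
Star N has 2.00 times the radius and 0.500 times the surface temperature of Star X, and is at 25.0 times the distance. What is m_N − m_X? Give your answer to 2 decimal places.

8.49

L_N/L_X = (2.00)²(0.500)⁴ = 0.2500.
F_N/F_X = (L_N/L_X)/(d_N/d_X)² = 0.2500/625.0 = 4.000×10^-4.
m_N − m_X = −2.5 log₁₀(4.000×10^-4) = 8.49.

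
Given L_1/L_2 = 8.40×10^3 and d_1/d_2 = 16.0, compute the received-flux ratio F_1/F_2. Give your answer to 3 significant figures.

32.8

F = L/(4πd²), so F_1/F_2 = (L_1/L_2) / (d_1/d_2)²
= 8.40×10^3 / (16.0)² = 8.40×10^3 / 256.0 = 32.81.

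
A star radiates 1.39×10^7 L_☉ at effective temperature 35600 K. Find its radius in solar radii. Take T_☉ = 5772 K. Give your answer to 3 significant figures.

98.0 solar radii

R/R_☉ = √(L/L_☉) / (T/T_☉)² = √(1.39×10^7) / (6.168)²
       = 3728 / 38.04 = 98.01.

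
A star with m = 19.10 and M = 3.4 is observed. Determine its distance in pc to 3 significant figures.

1.38×10^4 pc

m − M = 5 log₁₀(d/10 pc)
19.10 − (3.4) = 15.70 = 5 log₁₀(d/10)
d = 10 × 10^(15.70/5) = 10 × 10^3.140 = 1.380×10^4 pc.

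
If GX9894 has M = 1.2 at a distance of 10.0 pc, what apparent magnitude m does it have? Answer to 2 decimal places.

m = M + 5 log₁₀(d/10 pc) = 1.2 + 5 log₁₀(10.0/10)
  = 1.2 + 5 × 0.000 = 1.2 + 0.00 = 1.20.

1.20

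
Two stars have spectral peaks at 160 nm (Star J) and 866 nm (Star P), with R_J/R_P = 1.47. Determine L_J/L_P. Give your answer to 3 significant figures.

1.85×10^3

Wien's law gives T ∝ 1/λ_max, so T_J/T_P = λ_P/λ_J = 866/160 = 5.412.
Then L ∝ R²T⁴ gives L_J/L_P = (1.47)² × (5.412)⁴ = 2.161 × 858.2 = 1854.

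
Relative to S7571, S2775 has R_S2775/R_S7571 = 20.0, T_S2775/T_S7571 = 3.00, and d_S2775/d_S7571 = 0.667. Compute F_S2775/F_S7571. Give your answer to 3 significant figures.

L_S2775/L_S7571 = (R_S2775/R_S7571)²(T_S2775/T_S7571)⁴ = (20.0)² × (3.00)⁴ = 3.240×10^4.
F_S2775/F_S7571 = (L_S2775/L_S7571)/(d_S2775/d_S7571)² = 3.240×10^4 / (0.667)² = 7.283×10^4.

7.28×10^4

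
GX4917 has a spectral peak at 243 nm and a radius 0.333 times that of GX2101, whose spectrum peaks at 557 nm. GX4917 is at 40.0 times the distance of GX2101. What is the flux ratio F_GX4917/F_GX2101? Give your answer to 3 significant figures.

Wien's law: T_GX4917/T_GX2101 = λ_GX2101/λ_GX4917 = 557/243 = 2.292.
L_GX4917/L_GX2101 = (R_GX4917/R_GX2101)²(T_GX4917/T_GX2101)⁴ = (0.333)²(2.292)⁴ = 3.061.
F_GX4917/F_GX2101 = (L_GX4917/L_GX2101)/(d_GX4917/d_GX2101)² = 3.061/(40.0)² = 0.001913.

0.00191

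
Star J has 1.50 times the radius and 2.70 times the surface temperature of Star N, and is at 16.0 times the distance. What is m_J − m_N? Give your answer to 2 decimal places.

L_J/L_N = (1.50)²(2.70)⁴ = 119.6.
F_J/F_N = (L_J/L_N)/(d_J/d_N)² = 119.6/256.0 = 0.4671.
m_J − m_N = −2.5 log₁₀(0.4671) = 0.83.

0.83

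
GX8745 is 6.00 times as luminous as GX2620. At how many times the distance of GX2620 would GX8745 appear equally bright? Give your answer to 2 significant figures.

2.4

Equal flux requires L_GX8745/d_GX8745² = L_GX2620/d_GX2620², so d_GX8745/d_GX2620 = √(L_GX8745/L_GX2620)
= √(6.00) = 2.449.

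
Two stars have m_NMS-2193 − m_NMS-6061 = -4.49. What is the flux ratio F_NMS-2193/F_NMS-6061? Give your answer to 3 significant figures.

62.5

F_NMS-2193/F_NMS-6061 = 10^(−(m_NMS-2193 − m_NMS-6061)/2.5) = 10^(4.49/2.5) = 10^1.796 = 62.52.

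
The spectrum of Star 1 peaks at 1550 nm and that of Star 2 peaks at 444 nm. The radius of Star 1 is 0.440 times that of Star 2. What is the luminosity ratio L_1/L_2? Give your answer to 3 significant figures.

Wien's law gives T ∝ 1/λ_max, so T_1/T_2 = λ_2/λ_1 = 444/1550 = 0.2865.
Then L ∝ R²T⁴ gives L_1/L_2 = (0.440)² × (0.2865)⁴ = 0.1936 × 0.006733 = 0.001303.

0.00130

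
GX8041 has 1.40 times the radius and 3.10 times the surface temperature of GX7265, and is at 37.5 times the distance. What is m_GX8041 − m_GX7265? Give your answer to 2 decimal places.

2.23

L_GX8041/L_GX7265 = (1.40)²(3.10)⁴ = 181.0.
F_GX8041/F_GX7265 = (L_GX8041/L_GX7265)/(d_GX8041/d_GX7265)² = 181.0/1406 = 0.1287.
m_GX8041 − m_GX7265 = −2.5 log₁₀(0.1287) = 2.23.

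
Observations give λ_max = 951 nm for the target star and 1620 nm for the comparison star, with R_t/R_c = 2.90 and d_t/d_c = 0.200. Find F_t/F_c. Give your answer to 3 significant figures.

Wien's law: T_t/T_c = λ_c/λ_t = 1620/951 = 1.703.
L_t/L_c = (R_t/R_c)²(T_t/T_c)⁴ = (2.90)²(1.703)⁴ = 70.82.
F_t/F_c = (L_t/L_c)/(d_t/d_c)² = 70.82/(0.200)² = 1770.

1.77×10^3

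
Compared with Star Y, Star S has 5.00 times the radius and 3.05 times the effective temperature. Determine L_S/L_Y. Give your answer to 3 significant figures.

From the Stefan–Boltzmann law, L ∝ R²T⁴, so
L_S/L_Y = (R_S/R_Y)² (T_S/T_Y)⁴ = (5.00)² × (3.05)⁴ = 25.00 × 86.54 = 2163.

2.16×10^3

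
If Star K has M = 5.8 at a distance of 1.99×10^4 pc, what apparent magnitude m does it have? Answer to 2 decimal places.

m = M + 5 log₁₀(d/10 pc) = 5.8 + 5 log₁₀(1.99×10^4/10)
  = 5.8 + 5 × 3.299 = 5.8 + 16.49 = 22.29.

22.29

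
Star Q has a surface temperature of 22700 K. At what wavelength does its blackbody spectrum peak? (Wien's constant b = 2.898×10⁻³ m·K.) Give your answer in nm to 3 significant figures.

128 nm

λ_max = b/T = 2.898×10⁻³ / 22700 = 1.28×10^-7 m = 127.7 nm.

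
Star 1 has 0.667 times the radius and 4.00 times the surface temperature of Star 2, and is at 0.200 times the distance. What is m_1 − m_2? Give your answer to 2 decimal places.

L_1/L_2 = (0.667)²(4.00)⁴ = 113.9.
F_1/F_2 = (L_1/L_2)/(d_1/d_2)² = 113.9/0.04000 = 2847.
m_1 − m_2 = −2.5 log₁₀(2847) = -8.64.

-8.64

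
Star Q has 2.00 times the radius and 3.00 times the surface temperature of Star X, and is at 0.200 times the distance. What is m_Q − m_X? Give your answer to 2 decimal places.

L_Q/L_X = (2.00)²(3.00)⁴ = 324.0.
F_Q/F_X = (L_Q/L_X)/(d_Q/d_X)² = 324.0/0.04000 = 8100.
m_Q − m_X = −2.5 log₁₀(8100) = -9.77.

-9.77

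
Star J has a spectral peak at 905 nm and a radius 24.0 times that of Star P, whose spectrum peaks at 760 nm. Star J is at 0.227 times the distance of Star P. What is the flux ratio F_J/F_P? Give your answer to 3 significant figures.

Wien's law: T_J/T_P = λ_P/λ_J = 760/905 = 0.8398.
L_J/L_P = (R_J/R_P)²(T_J/T_P)⁴ = (24.0)²(0.8398)⁴ = 286.5.
F_J/F_P = (L_J/L_P)/(d_J/d_P)² = 286.5/(0.227)² = 5559.

5.56×10^3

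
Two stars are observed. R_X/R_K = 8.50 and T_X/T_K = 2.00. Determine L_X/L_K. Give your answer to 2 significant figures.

1.2×10^3

From the Stefan–Boltzmann law, L ∝ R²T⁴, so
L_X/L_K = (R_X/R_K)² (T_X/T_K)⁴ = (8.50)² × (2.00)⁴ = 72.25 × 16.00 = 1156.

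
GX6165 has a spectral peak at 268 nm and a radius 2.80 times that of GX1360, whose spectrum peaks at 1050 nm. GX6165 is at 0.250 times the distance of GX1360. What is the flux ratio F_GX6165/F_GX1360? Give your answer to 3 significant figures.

Wien's law: T_GX6165/T_GX1360 = λ_GX1360/λ_GX6165 = 1050/268 = 3.918.
L_GX6165/L_GX1360 = (R_GX6165/R_GX1360)²(T_GX6165/T_GX1360)⁴ = (2.80)²(3.918)⁴ = 1847.
F_GX6165/F_GX1360 = (L_GX6165/L_GX1360)/(d_GX6165/d_GX1360)² = 1847/(0.250)² = 2.956×10^4.

2.96×10^4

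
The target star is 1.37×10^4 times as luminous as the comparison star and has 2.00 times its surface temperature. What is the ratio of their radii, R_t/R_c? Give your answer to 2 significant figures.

L ∝ R²T⁴ gives R ∝ √L / T², so
R_t/R_c = √(1.37×10^4) / (2.00)² = 117.0 / 4.000 = 29.26.

29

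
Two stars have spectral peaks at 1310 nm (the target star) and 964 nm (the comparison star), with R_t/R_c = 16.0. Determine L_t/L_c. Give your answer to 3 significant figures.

Wien's law gives T ∝ 1/λ_max, so T_t/T_c = λ_c/λ_t = 964/1310 = 0.7359.
Then L ∝ R²T⁴ gives L_t/L_c = (16.0)² × (0.7359)⁴ = 256.0 × 0.2932 = 75.07.

75.1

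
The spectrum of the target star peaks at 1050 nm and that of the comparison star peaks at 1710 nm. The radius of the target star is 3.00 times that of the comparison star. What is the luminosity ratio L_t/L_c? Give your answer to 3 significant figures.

63.3

Wien's law gives T ∝ 1/λ_max, so T_t/T_c = λ_c/λ_t = 1710/1050 = 1.629.
Then L ∝ R²T⁴ gives L_t/L_c = (3.00)² × (1.629)⁴ = 9.000 × 7.034 = 63.31.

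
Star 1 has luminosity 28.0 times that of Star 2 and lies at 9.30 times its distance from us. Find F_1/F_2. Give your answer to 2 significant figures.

F = L/(4πd²), so F_1/F_2 = (L_1/L_2) / (d_1/d_2)²
= 28.0 / (9.30)² = 28.0 / 86.49 = 0.3237.

0.32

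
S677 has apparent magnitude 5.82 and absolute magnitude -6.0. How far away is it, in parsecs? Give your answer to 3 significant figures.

m − M = 5 log₁₀(d/10 pc)
5.82 − (-6.0) = 11.82 = 5 log₁₀(d/10)
d = 10 × 10^(11.82/5) = 10 × 10^2.364 = 2312 pc.

2.31×10^3 pc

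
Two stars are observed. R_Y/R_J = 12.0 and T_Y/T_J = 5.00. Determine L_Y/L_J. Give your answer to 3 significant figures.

From the Stefan–Boltzmann law, L ∝ R²T⁴, so
L_Y/L_J = (R_Y/R_J)² (T_Y/T_J)⁴ = (12.0)² × (5.00)⁴ = 144.0 × 625.0 = 9.000×10^4.

9.00×10^4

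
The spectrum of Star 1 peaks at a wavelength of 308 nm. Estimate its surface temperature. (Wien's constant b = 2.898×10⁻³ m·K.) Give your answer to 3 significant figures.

9.41×10^3 K

T = b/λ_max = 2.898×10⁻³ / (308×10⁻⁹) = 9409 K.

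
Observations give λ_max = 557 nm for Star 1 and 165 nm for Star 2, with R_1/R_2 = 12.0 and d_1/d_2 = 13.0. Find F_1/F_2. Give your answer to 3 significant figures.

0.00656

Wien's law: T_1/T_2 = λ_2/λ_1 = 165/557 = 0.2962.
L_1/L_2 = (R_1/R_2)²(T_1/T_2)⁴ = (12.0)²(0.2962)⁴ = 1.109.
F_1/F_2 = (L_1/L_2)/(d_1/d_2)² = 1.109/(13.0)² = 0.006561.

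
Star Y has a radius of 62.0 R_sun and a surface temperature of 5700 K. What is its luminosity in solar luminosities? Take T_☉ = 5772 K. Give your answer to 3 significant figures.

L/L_☉ = (R/R_☉)² (T/T_☉)⁴ = (62.0)² × (5700/5772)⁴
       = 3844 × (0.9875)⁴ = 3844 × 0.9510 = 3656.

3.66×10^3 solar luminosities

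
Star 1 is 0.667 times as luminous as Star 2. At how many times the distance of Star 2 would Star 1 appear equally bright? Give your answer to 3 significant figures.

0.817

Equal flux requires L_1/d_1² = L_2/d_2², so d_1/d_2 = √(L_1/L_2)
= √(0.667) = 0.8167.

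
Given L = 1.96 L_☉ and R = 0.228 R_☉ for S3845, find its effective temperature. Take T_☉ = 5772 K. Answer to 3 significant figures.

1.43×10^4 K

T/T_☉ = (L/L_☉)^(1/4) / (R/R_☉)^(1/2)
T = 5772 × (1.96)^(1/4) / √(0.228) = 5772 × 1.183 / 0.4775 = 1.430×10^4 K.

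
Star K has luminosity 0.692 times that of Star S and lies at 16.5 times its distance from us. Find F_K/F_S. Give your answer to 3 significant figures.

F = L/(4πd²), so F_K/F_S = (L_K/L_S) / (d_K/d_S)²
= 0.692 / (16.5)² = 0.692 / 272.2 = 0.002542.

0.00254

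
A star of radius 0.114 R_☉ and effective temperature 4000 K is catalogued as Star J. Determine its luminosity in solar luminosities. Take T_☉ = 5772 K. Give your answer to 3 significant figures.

0.00300 solar luminosities

L/L_☉ = (R/R_☉)² (T/T_☉)⁴ = (0.114)² × (4000/5772)⁴
       = 0.01300 × (0.6930)⁴ = 0.01300 × 0.2306 = 0.002997.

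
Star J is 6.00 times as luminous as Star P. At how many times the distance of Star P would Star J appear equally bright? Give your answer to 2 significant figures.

2.4

Equal flux requires L_J/d_J² = L_P/d_P², so d_J/d_P = √(L_J/L_P)
= √(6.00) = 2.449.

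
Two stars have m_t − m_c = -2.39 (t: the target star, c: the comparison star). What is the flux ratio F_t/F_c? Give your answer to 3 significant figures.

F_t/F_c = 10^(−(m_t − m_c)/2.5) = 10^(2.39/2.5) = 10^0.956 = 9.036.

9.04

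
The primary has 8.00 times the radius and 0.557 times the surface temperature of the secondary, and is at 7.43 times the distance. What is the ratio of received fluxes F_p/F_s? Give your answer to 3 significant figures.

0.112

L_p/L_s = (R_p/R_s)²(T_p/T_s)⁴ = (8.00)² × (0.557)⁴ = 6.160.
F_p/F_s = (L_p/L_s)/(d_p/d_s)² = 6.160 / (7.43)² = 0.1116.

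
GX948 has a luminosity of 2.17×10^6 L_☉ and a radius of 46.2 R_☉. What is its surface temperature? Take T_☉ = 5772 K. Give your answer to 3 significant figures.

T/T_☉ = (L/L_☉)^(1/4) / (R/R_☉)^(1/2)
T = 5772 × (2.17×10^6)^(1/4) / √(46.2) = 5772 × 38.38 / 6.797 = 3.259×10^4 K.

3.26×10^4 K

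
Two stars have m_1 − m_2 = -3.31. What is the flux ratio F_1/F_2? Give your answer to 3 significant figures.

F_1/F_2 = 10^(−(m_1 − m_2)/2.5) = 10^(3.31/2.5) = 10^1.324 = 21.09.

21.1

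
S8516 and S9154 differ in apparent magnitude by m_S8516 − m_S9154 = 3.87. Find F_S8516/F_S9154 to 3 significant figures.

F_S8516/F_S9154 = 10^(−(m_S8516 − m_S9154)/2.5) = 10^(-3.87/2.5) = 10^-1.548 = 0.02831.

0.0283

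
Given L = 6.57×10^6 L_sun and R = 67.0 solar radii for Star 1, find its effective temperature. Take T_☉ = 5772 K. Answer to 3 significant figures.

T/T_☉ = (L/L_☉)^(1/4) / (R/R_☉)^(1/2)
T = 5772 × (6.57×10^6)^(1/4) / √(67.0) = 5772 × 50.63 / 8.185 = 3.570×10^4 K.

3.57×10^4 K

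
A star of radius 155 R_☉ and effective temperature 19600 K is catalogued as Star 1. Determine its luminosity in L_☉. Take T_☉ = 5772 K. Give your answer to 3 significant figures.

3.19×10^6 L_☉

L/L_☉ = (R/R_☉)² (T/T_☉)⁴ = (155)² × (19600/5772)⁴
       = 2.402×10^4 × (3.396)⁴ = 2.402×10^4 × 133.0 = 3.194×10^6.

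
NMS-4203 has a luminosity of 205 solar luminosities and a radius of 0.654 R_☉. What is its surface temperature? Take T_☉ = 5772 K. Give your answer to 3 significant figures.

T/T_☉ = (L/L_☉)^(1/4) / (R/R_☉)^(1/2)
T = 5772 × (205)^(1/4) / √(0.654) = 5772 × 3.784 / 0.8087 = 2.701×10^4 K.

2.70×10^4 K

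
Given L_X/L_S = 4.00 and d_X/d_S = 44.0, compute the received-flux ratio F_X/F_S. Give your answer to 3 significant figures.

F = L/(4πd²), so F_X/F_S = (L_X/L_S) / (d_X/d_S)²
= 4.00 / (44.0)² = 4.00 / 1936 = 0.002066.

0.00207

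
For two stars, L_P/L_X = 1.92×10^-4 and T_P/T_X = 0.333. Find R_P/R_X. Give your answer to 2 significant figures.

L ∝ R²T⁴ gives R ∝ √L / T², so
R_P/R_X = √(1.92×10^-4) / (0.333)² = 0.01386 / 0.1109 = 0.1250.

0.12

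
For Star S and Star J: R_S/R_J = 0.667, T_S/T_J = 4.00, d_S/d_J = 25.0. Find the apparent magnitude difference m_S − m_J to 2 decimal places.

1.85

L_S/L_J = (0.667)²(4.00)⁴ = 113.9.
F_S/F_J = (L_S/L_J)/(d_S/d_J)² = 113.9/625.0 = 0.1822.
m_S − m_J = −2.5 log₁₀(0.1822) = 1.85.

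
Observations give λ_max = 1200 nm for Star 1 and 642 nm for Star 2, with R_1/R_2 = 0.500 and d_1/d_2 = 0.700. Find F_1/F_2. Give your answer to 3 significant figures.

0.0418

Wien's law: T_1/T_2 = λ_2/λ_1 = 642/1200 = 0.5350.
L_1/L_2 = (R_1/R_2)²(T_1/T_2)⁴ = (0.500)²(0.5350)⁴ = 0.02048.
F_1/F_2 = (L_1/L_2)/(d_1/d_2)² = 0.02048/(0.700)² = 0.04180.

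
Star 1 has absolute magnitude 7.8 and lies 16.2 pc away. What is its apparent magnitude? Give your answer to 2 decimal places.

8.85

m = M + 5 log₁₀(d/10 pc) = 7.8 + 5 log₁₀(16.2/10)
  = 7.8 + 5 × 0.210 = 7.8 + 1.05 = 8.85.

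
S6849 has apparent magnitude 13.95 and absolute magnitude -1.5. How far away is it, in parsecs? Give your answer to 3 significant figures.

m − M = 5 log₁₀(d/10 pc)
13.95 − (-1.5) = 15.45 = 5 log₁₀(d/10)
d = 10 × 10^(15.45/5) = 10 × 10^3.090 = 1.230×10^4 pc.

1.23×10^4 pc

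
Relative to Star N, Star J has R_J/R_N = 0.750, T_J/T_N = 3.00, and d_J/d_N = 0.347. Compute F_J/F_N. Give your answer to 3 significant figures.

L_J/L_N = (R_J/R_N)²(T_J/T_N)⁴ = (0.750)² × (3.00)⁴ = 45.56.
F_J/F_N = (L_J/L_N)/(d_J/d_N)² = 45.56 / (0.347)² = 378.4.

378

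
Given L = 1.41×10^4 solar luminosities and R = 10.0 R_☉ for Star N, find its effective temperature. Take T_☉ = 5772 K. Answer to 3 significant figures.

T/T_☉ = (L/L_☉)^(1/4) / (R/R_☉)^(1/2)
T = 5772 × (1.41×10^4)^(1/4) / √(10.0) = 5772 × 10.90 / 3.162 = 1.989×10^4 K.

1.99×10^4 K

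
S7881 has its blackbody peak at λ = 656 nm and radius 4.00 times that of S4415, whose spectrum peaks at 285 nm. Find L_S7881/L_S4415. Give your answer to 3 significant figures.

0.570

Wien's law gives T ∝ 1/λ_max, so T_S7881/T_S4415 = λ_S4415/λ_S7881 = 285/656 = 0.4345.
Then L ∝ R²T⁴ gives L_S7881/L_S4415 = (4.00)² × (0.4345)⁴ = 16.00 × 0.03563 = 0.5700.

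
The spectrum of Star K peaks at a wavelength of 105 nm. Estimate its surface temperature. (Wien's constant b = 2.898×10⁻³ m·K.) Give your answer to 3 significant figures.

2.76×10^4 K

T = b/λ_max = 2.898×10⁻³ / (105×10⁻⁹) = 2.760×10^4 K.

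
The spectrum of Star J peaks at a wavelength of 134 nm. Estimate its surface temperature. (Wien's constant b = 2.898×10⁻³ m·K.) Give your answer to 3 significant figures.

2.16×10^4 K

T = b/λ_max = 2.898×10⁻³ / (134×10⁻⁹) = 2.163×10^4 K.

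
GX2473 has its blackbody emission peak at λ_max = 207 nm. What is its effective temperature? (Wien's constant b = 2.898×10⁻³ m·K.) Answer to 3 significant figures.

1.40×10^4 K

T = b/λ_max = 2.898×10⁻³ / (207×10⁻⁹) = 1.400×10^4 K.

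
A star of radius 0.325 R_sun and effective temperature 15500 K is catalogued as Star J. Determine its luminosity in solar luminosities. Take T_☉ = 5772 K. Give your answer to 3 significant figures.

5.49 solar luminosities

L/L_☉ = (R/R_☉)² (T/T_☉)⁴ = (0.325)² × (15500/5772)⁴
       = 0.1056 × (2.685)⁴ = 0.1056 × 52.00 = 5.493.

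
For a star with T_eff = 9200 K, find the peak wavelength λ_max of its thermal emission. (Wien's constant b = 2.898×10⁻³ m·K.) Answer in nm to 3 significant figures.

315 nm

λ_max = b/T = 2.898×10⁻³ / 9200 = 3.15×10^-7 m = 315.0 nm.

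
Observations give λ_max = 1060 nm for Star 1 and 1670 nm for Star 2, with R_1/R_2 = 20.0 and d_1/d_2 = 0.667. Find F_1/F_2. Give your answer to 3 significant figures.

5.54×10^3

Wien's law: T_1/T_2 = λ_2/λ_1 = 1670/1060 = 1.575.
L_1/L_2 = (R_1/R_2)²(T_1/T_2)⁴ = (20.0)²(1.575)⁴ = 2464.
F_1/F_2 = (L_1/L_2)/(d_1/d_2)² = 2464/(0.667)² = 5539.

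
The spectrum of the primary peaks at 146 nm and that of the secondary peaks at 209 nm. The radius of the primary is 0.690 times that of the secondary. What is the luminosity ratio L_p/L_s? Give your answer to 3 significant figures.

Wien's law gives T ∝ 1/λ_max, so T_p/T_s = λ_s/λ_p = 209/146 = 1.432.
Then L ∝ R²T⁴ gives L_p/L_s = (0.690)² × (1.432)⁴ = 0.4761 × 4.199 = 1.999.

2.00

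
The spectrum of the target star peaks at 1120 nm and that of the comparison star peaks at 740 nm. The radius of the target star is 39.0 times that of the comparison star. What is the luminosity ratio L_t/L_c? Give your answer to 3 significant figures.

Wien's law gives T ∝ 1/λ_max, so T_t/T_c = λ_c/λ_t = 740/1120 = 0.6607.
Then L ∝ R²T⁴ gives L_t/L_c = (39.0)² × (0.6607)⁴ = 1521 × 0.1906 = 289.9.

290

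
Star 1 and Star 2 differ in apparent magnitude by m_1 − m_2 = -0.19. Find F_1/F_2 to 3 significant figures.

F_1/F_2 = 10^(−(m_1 − m_2)/2.5) = 10^(0.19/2.5) = 10^0.076 = 1.191.

1.19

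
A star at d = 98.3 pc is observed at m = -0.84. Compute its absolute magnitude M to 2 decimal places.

-5.80

M = m − 5 log₁₀(d/10 pc) = -0.84 − 5 log₁₀(98.3/10)
  = -0.84 − 5 × 0.993 = -0.84 − 4.96 = -5.80.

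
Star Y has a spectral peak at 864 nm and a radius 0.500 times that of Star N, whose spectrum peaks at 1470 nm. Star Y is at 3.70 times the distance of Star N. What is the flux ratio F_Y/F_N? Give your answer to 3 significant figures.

0.153

Wien's law: T_Y/T_N = λ_N/λ_Y = 1470/864 = 1.701.
L_Y/L_N = (R_Y/R_N)²(T_Y/T_N)⁴ = (0.500)²(1.701)⁴ = 2.095.
F_Y/F_N = (L_Y/L_N)/(d_Y/d_N)² = 2.095/(3.70)² = 0.1530.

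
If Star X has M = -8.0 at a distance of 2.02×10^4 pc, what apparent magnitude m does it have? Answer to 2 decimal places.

m = M + 5 log₁₀(d/10 pc) = -8.0 + 5 log₁₀(2.02×10^4/10)
  = -8.0 + 5 × 3.305 = -8.0 + 16.53 = 8.53.

8.53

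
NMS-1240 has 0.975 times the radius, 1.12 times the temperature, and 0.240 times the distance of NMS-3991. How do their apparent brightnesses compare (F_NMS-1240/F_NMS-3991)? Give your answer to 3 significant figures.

L_NMS-1240/L_NMS-3991 = (R_NMS-1240/R_NMS-3991)²(T_NMS-1240/T_NMS-3991)⁴ = (0.975)² × (1.12)⁴ = 1.496.
F_NMS-1240/F_NMS-3991 = (L_NMS-1240/L_NMS-3991)/(d_NMS-1240/d_NMS-3991)² = 1.496 / (0.240)² = 25.97.

26.0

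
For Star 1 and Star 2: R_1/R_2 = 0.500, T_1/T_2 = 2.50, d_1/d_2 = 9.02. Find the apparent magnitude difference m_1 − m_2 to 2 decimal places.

2.30

L_1/L_2 = (0.500)²(2.50)⁴ = 9.766.
F_1/F_2 = (L_1/L_2)/(d_1/d_2)² = 9.766/81.36 = 0.1200.
m_1 − m_2 = −2.5 log₁₀(0.1200) = 2.30.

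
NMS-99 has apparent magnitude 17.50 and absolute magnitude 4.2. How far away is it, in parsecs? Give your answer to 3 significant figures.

m − M = 5 log₁₀(d/10 pc)
17.50 − (4.2) = 13.30 = 5 log₁₀(d/10)
d = 10 × 10^(13.30/5) = 10 × 10^2.660 = 4571 pc.

4.57×10^3 pc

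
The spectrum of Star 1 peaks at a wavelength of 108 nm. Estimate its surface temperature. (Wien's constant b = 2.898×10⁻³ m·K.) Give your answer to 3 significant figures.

T = b/λ_max = 2.898×10⁻³ / (108×10⁻⁹) = 2.683×10^4 K.

2.68×10^4 K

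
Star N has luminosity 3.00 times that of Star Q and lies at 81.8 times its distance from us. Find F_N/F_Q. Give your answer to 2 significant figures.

4.5×10^-4

F = L/(4πd²), so F_N/F_Q = (L_N/L_Q) / (d_N/d_Q)²
= 3.00 / (81.8)² = 3.00 / 6691 = 4.483×10^-4.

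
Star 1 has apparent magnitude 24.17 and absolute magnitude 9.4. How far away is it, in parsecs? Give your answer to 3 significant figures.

m − M = 5 log₁₀(d/10 pc)
24.17 − (9.4) = 14.77 = 5 log₁₀(d/10)
d = 10 × 10^(14.77/5) = 10 × 10^2.954 = 8995 pc.

8.99×10^3 pc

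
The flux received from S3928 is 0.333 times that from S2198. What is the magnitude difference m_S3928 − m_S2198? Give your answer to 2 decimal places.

m_S3928 − m_S2198 = −2.5 log₁₀(F_S3928/F_S2198) = −2.5 log₁₀(0.333) = −2.5 × (-0.478) = 1.194.

1.19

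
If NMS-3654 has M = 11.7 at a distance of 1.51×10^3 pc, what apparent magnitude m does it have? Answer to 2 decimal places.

22.59

m = M + 5 log₁₀(d/10 pc) = 11.7 + 5 log₁₀(1.51×10^3/10)
  = 11.7 + 5 × 2.179 = 11.7 + 10.89 = 22.59.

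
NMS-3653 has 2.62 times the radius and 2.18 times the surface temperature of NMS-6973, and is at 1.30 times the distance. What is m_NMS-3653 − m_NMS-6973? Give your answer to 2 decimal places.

L_NMS-3653/L_NMS-6973 = (2.62)²(2.18)⁴ = 155.0.
F_NMS-3653/F_NMS-6973 = (L_NMS-3653/L_NMS-6973)/(d_NMS-3653/d_NMS-6973)² = 155.0/1.690 = 91.74.
m_NMS-3653 − m_NMS-6973 = −2.5 log₁₀(91.74) = -4.91.

-4.91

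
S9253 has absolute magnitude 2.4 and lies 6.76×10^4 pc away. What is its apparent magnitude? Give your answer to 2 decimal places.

m = M + 5 log₁₀(d/10 pc) = 2.4 + 5 log₁₀(6.76×10^4/10)
  = 2.4 + 5 × 3.830 = 2.4 + 19.15 = 21.55.

21.55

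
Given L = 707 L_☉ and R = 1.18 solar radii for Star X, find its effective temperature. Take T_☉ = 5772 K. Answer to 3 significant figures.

T/T_☉ = (L/L_☉)^(1/4) / (R/R_☉)^(1/2)
T = 5772 × (707)^(1/4) / √(1.18) = 5772 × 5.156 / 1.086 = 2.740×10^4 K.

2.74×10^4 K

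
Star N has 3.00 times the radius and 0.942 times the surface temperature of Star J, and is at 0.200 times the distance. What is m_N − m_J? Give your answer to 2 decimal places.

L_N/L_J = (3.00)²(0.942)⁴ = 7.087.
F_N/F_J = (L_N/L_J)/(d_N/d_J)² = 7.087/0.04000 = 177.2.
m_N − m_J = −2.5 log₁₀(177.2) = -5.62.

-5.62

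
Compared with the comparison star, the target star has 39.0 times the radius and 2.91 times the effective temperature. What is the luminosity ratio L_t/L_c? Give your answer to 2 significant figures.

1.1×10^5

From the Stefan–Boltzmann law, L ∝ R²T⁴, so
L_t/L_c = (R_t/R_c)² (T_t/T_c)⁴ = (39.0)² × (2.91)⁴ = 1521 × 71.71 = 1.091×10^5.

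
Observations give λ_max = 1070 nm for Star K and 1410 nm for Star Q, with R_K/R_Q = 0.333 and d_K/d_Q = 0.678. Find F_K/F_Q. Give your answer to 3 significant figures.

0.727

Wien's law: T_K/T_Q = λ_Q/λ_K = 1410/1070 = 1.318.
L_K/L_Q = (R_K/R_Q)²(T_K/T_Q)⁴ = (0.333)²(1.318)⁴ = 0.3344.
F_K/F_Q = (L_K/L_Q)/(d_K/d_Q)² = 0.3344/(0.678)² = 0.7274.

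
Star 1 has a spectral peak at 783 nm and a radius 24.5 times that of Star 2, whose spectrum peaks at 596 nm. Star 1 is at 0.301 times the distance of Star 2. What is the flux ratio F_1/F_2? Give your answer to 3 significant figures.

Wien's law: T_1/T_2 = λ_2/λ_1 = 596/783 = 0.7612.
L_1/L_2 = (R_1/R_2)²(T_1/T_2)⁴ = (24.5)²(0.7612)⁴ = 201.5.
F_1/F_2 = (L_1/L_2)/(d_1/d_2)² = 201.5/(0.301)² = 2224.

2.22×10^3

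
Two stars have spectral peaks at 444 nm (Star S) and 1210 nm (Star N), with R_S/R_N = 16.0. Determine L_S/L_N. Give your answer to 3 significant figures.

Wien's law gives T ∝ 1/λ_max, so T_S/T_N = λ_N/λ_S = 1210/444 = 2.725.
Then L ∝ R²T⁴ gives L_S/L_N = (16.0)² × (2.725)⁴ = 256.0 × 55.16 = 1.412×10^4.

1.41×10^4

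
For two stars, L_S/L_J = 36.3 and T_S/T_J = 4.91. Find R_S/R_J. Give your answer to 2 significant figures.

0.25

L ∝ R²T⁴ gives R ∝ √L / T², so
R_S/R_J = √(36.3) / (4.91)² = 6.025 / 24.11 = 0.2499.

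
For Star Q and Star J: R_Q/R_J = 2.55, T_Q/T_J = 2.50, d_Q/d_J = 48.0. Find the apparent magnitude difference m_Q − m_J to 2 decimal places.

2.39

L_Q/L_J = (2.55)²(2.50)⁴ = 254.0.
F_Q/F_J = (L_Q/L_J)/(d_Q/d_J)² = 254.0/2304 = 0.1102.
m_Q − m_J = −2.5 log₁₀(0.1102) = 2.39.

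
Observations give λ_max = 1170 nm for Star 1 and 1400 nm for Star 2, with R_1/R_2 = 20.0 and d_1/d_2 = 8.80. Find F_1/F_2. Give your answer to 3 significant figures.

Wien's law: T_1/T_2 = λ_2/λ_1 = 1400/1170 = 1.197.
L_1/L_2 = (R_1/R_2)²(T_1/T_2)⁴ = (20.0)²(1.197)⁴ = 820.0.
F_1/F_2 = (L_1/L_2)/(d_1/d_2)² = 820.0/(8.80)² = 10.59.

10.6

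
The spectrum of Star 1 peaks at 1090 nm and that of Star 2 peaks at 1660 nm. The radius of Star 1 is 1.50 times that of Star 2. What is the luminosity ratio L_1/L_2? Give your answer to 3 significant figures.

12.1

Wien's law gives T ∝ 1/λ_max, so T_1/T_2 = λ_2/λ_1 = 1660/1090 = 1.523.
Then L ∝ R²T⁴ gives L_1/L_2 = (1.50)² × (1.523)⁴ = 2.250 × 5.379 = 12.10.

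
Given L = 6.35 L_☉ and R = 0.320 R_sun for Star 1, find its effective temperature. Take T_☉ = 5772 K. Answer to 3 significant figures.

1.62×10^4 K

T/T_☉ = (L/L_☉)^(1/4) / (R/R_☉)^(1/2)
T = 5772 × (6.35)^(1/4) / √(0.320) = 5772 × 1.587 / 0.5657 = 1.620×10^4 K.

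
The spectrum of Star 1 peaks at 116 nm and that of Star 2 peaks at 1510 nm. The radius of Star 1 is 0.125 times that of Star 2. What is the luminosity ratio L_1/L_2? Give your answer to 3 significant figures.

Wien's law gives T ∝ 1/λ_max, so T_1/T_2 = λ_2/λ_1 = 1510/116 = 13.02.
Then L ∝ R²T⁴ gives L_1/L_2 = (0.125)² × (13.02)⁴ = 0.01562 × 2.871×10^4 = 448.6.

449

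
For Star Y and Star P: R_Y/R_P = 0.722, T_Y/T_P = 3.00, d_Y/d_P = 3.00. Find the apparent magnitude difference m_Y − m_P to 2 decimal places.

-1.68

L_Y/L_P = (0.722)²(3.00)⁴ = 42.22.
F_Y/F_P = (L_Y/L_P)/(d_Y/d_P)² = 42.22/9.000 = 4.692.
m_Y − m_P = −2.5 log₁₀(4.692) = -1.68.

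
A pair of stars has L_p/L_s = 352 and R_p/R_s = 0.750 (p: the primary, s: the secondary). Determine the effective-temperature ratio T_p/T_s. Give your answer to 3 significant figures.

L ∝ R²T⁴ gives T ∝ (L/R²)^(1/4), so
T_p/T_s = (352 / 0.750²)^(1/4) = (625.8)^(1/4) = 5.002.

5.00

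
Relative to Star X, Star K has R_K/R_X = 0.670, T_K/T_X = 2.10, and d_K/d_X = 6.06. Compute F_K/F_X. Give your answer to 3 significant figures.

0.238

L_K/L_X = (R_K/R_X)²(T_K/T_X)⁴ = (0.670)² × (2.10)⁴ = 8.730.
F_K/F_X = (L_K/L_X)/(d_K/d_X)² = 8.730 / (6.06)² = 0.2377.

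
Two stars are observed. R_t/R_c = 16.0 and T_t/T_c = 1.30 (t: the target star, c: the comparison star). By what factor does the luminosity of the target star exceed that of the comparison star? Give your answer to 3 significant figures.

From the Stefan–Boltzmann law, L ∝ R²T⁴, so
L_t/L_c = (R_t/R_c)² (T_t/T_c)⁴ = (16.0)² × (1.30)⁴ = 256.0 × 2.856 = 731.2.

731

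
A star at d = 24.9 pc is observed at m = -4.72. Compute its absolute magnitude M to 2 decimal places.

-6.70

M = m − 5 log₁₀(d/10 pc) = -4.72 − 5 log₁₀(24.9/10)
  = -4.72 − 5 × 0.396 = -4.72 − 1.98 = -6.70.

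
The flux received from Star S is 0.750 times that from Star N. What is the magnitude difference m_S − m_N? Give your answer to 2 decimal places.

0.31

m_S − m_N = −2.5 log₁₀(F_S/F_N) = −2.5 log₁₀(0.750) = −2.5 × (-0.125) = 0.312.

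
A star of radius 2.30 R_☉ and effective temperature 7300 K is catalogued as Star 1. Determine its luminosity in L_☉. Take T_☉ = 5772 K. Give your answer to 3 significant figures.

13.5 L_☉

L/L_☉ = (R/R_☉)² (T/T_☉)⁴ = (2.30)² × (7300/5772)⁴
       = 5.290 × (1.265)⁴ = 5.290 × 2.559 = 13.53.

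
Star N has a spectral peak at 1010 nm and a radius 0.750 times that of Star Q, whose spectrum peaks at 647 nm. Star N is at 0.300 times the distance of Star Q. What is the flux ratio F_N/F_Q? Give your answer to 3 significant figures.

Wien's law: T_N/T_Q = λ_Q/λ_N = 647/1010 = 0.6406.
L_N/L_Q = (R_N/R_Q)²(T_N/T_Q)⁴ = (0.750)²(0.6406)⁴ = 0.09472.
F_N/F_Q = (L_N/L_Q)/(d_N/d_Q)² = 0.09472/(0.300)² = 1.052.

1.05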